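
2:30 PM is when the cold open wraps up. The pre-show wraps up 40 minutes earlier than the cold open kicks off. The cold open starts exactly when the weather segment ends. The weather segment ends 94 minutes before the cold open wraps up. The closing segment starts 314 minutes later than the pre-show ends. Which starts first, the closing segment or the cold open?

The weather segment ends at 2:30 PM − 94 min = 12:56 PM.
So the cold open starts at 12:56 PM.
The pre-show ends at 12:56 PM − 40 min = 12:16 PM.
The closing segment starts at 12:16 PM + 314 min = 5:30 PM.
The closing segment starts at 5:30 PM and the cold open starts at 12:56 PM, so the cold open is first.

the cold open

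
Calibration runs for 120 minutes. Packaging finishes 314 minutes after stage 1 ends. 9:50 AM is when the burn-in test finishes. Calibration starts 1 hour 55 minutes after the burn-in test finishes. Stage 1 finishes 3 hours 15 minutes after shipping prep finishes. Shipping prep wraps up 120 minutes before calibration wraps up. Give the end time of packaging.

Calibration starts at 9:50 AM + 115 min = 11:45 AM.
Calibration ends at 11:45 AM + 120 min = 1:45 PM.
Shipping prep ends at 1:45 PM − 120 min = 11:45 AM.
Stage 1 ends at 11:45 AM + 195 min = 3:00 PM.
Packaging ends at 3:00 PM + 314 min = 8:14 PM.

8:14 PM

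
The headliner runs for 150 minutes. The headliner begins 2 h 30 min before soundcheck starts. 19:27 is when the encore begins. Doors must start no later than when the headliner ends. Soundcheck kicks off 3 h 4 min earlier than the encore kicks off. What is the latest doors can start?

Soundcheck starts at 19:27 − 184 min = 16:23.
The headliner starts at 16:23 − 150 min = 13:53.
The headliner ends at 13:53 + 150 min = 16:23.
Doors is bounded by the headliner, so the latest it can start is 16:23.

16:23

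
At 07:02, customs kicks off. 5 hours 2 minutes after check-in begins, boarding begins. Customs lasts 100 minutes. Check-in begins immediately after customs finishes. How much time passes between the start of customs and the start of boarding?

Customs ends at 07:02 + 100 min = 08:42.
So check-in starts at 08:42.
Boarding starts at 08:42 + 302 min = 13:44.
From 07:02 to 13:44 is 402 minutes.

402 minutes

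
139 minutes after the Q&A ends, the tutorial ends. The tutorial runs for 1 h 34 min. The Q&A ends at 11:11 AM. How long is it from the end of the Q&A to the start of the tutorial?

The tutorial ends at 11:11 AM + 139 min = 1:30 PM.
The tutorial starts at 1:30 PM − 94 min = 11:56 AM.
From 11:11 AM to 11:56 AM is 45 minutes.

45 minutes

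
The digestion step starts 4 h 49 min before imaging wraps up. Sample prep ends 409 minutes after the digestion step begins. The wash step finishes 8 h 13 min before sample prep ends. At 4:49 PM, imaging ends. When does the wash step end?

The digestion step starts at 4:49 PM − 289 min = 12:00 PM.
Sample prep ends at 12:00 PM + 409 min = 6:49 PM.
The wash step ends at 6:49 PM − 493 min = 10:36 AM.

10:36 AM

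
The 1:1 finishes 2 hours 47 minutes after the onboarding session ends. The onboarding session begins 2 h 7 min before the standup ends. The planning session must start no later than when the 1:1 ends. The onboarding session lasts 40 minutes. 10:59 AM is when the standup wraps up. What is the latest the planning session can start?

12:19 PM

The onboarding session starts at 10:59 AM − 127 min = 8:52 AM.
The onboarding session ends at 8:52 AM + 40 min = 9:32 AM.
The 1:1 ends at 9:32 AM + 167 min = 12:19 PM.
The planning session is bounded by the 1:1, so the latest it can start is 12:19 PM.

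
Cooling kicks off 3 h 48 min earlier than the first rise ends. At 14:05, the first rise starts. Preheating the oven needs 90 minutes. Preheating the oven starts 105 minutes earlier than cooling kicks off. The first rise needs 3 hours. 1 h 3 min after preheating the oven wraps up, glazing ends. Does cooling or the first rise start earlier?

cooling

The first rise ends at 14:05 + 180 min = 17:05.
Cooling starts at 17:05 − 228 min = 13:17.
Cooling starts at 13:17 and the first rise starts at 14:05, so cooling is first.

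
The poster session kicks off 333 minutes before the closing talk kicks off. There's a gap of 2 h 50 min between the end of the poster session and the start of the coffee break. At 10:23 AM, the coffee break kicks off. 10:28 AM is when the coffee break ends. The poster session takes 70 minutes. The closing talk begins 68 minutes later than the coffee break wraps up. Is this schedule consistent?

No

The closing talk starts at 10:28 AM + 68 min = 11:36 AM.
The poster session starts at 11:36 AM − 333 min = 6:03 AM.
The poster session ends at 6:03 AM + 70 min = 7:13 AM.
The coffee break starts at 7:13 AM + 170 min = 10:03 AM.
But the coffee break is also said to start at 10:23 AM — a 20-minute conflict.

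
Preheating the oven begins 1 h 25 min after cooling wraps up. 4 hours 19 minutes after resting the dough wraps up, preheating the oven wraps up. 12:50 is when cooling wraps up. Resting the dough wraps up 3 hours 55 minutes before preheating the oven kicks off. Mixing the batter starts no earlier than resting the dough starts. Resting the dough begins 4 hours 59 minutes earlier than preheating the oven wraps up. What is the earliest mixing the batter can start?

09:40

Preheating the oven starts at 12:50 + 85 min = 14:15.
Resting the dough ends at 14:15 − 235 min = 10:20.
Preheating the oven ends at 10:20 + 259 min = 14:39.
Resting the dough starts at 14:39 − 299 min = 09:40.
Mixing the batter is bounded by resting the dough, so the earliest it can start is 09:40.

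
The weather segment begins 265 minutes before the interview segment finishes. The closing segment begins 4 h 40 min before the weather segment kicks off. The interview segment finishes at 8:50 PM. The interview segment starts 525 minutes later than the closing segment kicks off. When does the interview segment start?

The weather segment starts at 8:50 PM − 265 min = 4:25 PM.
The closing segment starts at 4:25 PM − 280 min = 11:45 AM.
The interview segment starts at 11:45 AM + 525 min = 8:30 PM.

8:30 PM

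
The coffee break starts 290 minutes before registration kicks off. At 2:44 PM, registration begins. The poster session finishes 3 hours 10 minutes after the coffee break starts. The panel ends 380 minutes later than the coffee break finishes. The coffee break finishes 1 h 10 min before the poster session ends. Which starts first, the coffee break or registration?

The coffee break starts at 2:44 PM − 290 min = 9:54 AM.
The coffee break starts at 9:54 AM and registration starts at 2:44 PM, so the coffee break is first.

the coffee break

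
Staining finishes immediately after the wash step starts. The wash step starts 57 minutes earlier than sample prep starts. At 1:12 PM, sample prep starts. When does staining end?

12:15 PM

The wash step starts at 1:12 PM − 57 min = 12:15 PM.
So staining ends at 12:15 PM.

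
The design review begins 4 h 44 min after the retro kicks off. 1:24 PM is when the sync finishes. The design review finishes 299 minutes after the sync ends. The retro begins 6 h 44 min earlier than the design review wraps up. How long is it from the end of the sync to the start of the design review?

2 h 59 min

The design review ends at 1:24 PM + 299 min = 6:23 PM.
The retro starts at 6:23 PM − 404 min = 11:39 AM.
The design review starts at 11:39 AM + 284 min = 4:23 PM.
From 1:24 PM to 4:23 PM is 2 h 59 min.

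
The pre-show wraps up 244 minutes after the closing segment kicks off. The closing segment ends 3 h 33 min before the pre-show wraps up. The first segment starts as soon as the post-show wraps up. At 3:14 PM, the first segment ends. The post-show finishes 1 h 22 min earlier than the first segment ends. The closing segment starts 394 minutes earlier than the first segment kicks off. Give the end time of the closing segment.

7:49 AM

The post-show ends at 3:14 PM − 82 min = 1:52 PM.
So the first segment starts at 1:52 PM.
The closing segment starts at 1:52 PM − 394 min = 7:18 AM.
The pre-show ends at 7:18 AM + 244 min = 11:22 AM.
The closing segment ends at 11:22 AM − 213 min = 7:49 AM.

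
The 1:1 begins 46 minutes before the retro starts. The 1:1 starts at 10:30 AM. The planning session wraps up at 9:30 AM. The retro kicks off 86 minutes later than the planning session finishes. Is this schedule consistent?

The retro starts at 9:30 AM + 86 min = 10:56 AM.
The 1:1 starts at 10:56 AM − 46 min = 10:10 AM.
But the 1:1 is also said to start at 10:30 AM — a 20-minute conflict.

No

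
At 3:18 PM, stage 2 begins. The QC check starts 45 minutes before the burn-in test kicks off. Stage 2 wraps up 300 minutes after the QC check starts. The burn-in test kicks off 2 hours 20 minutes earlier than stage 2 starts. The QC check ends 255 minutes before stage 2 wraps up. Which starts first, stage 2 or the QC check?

the QC check

The burn-in test starts at 3:18 PM − 140 min = 12:58 PM.
The QC check starts at 12:58 PM − 45 min = 12:13 PM.
Stage 2 starts at 3:18 PM and the QC check starts at 12:13 PM, so the QC check is first.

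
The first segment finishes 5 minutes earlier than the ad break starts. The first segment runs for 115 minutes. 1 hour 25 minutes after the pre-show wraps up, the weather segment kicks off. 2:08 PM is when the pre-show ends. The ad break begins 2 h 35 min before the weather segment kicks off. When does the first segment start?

10:58 AM

The weather segment starts at 2:08 PM + 85 min = 3:33 PM.
The ad break starts at 3:33 PM − 155 min = 12:58 PM.
The first segment ends at 12:58 PM − 5 min = 12:53 PM.
The first segment starts at 12:53 PM − 115 min = 10:58 AM.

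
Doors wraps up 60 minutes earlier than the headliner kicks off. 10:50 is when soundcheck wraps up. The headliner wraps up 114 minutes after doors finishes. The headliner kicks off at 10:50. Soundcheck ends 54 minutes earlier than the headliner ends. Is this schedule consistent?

Doors ends at 10:50 − 60 min = 09:50.
The headliner ends at 09:50 + 114 min = 11:44.
Soundcheck ends at 11:44 − 54 min = 10:50.
That matches the stated 10:50, so the schedule is consistent.

Yes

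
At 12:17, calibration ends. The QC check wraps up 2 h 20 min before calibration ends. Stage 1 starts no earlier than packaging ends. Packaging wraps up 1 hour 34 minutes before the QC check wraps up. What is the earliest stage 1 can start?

08:23

The QC check ends at 12:17 − 140 min = 09:57.
Packaging ends at 09:57 − 94 min = 08:23.
Stage 1 is bounded by packaging, so the earliest it can start is 08:23.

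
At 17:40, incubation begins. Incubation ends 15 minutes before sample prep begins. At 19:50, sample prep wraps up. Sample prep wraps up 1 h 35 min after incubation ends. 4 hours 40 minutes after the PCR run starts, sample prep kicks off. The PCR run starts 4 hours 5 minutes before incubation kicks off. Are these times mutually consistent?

The PCR run starts at 17:40 − 245 min = 13:35.
Sample prep starts at 13:35 + 280 min = 18:15.
Incubation ends at 18:15 − 15 min = 18:00.
Sample prep ends at 18:00 + 95 min = 19:35.
But sample prep is also said to end at 19:50 — a 15-minute conflict.

No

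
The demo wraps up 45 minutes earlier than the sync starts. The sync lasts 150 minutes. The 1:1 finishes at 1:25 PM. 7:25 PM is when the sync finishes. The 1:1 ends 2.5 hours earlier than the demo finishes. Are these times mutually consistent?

The sync starts at 7:25 PM − 150 min = 4:55 PM.
The demo ends at 4:55 PM − 45 min = 4:10 PM.
The 1:1 ends at 4:10 PM − 150 min = 1:40 PM.
But the 1:1 is also said to end at 1:25 PM — a 15-minute conflict.

No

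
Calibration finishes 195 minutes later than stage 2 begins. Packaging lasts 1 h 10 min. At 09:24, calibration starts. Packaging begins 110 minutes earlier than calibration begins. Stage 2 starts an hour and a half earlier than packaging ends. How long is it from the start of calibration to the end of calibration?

Packaging starts at 09:24 − 110 min = 07:34.
Packaging ends at 07:34 + 70 min = 08:44.
Stage 2 starts at 08:44 − 90 min = 07:14.
Calibration ends at 07:14 + 195 min = 10:29.
From 09:24 to 10:29 is 65 minutes.

65 minutes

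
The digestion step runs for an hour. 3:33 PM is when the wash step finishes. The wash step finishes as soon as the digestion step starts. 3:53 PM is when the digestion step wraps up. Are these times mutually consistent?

No

The digestion step starts at 3:53 PM − 60 min = 2:53 PM.
So the wash step ends at 2:53 PM.
But the wash step is also said to end at 3:33 PM — a 40-minute conflict.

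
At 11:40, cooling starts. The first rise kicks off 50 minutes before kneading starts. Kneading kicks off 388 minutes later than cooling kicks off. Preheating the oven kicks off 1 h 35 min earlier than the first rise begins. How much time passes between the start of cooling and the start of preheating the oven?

4 hours 3 minutes

Kneading starts at 11:40 + 388 min = 18:08.
The first rise starts at 18:08 − 50 min = 17:18.
Preheating the oven starts at 17:18 − 95 min = 15:43.
From 11:40 to 15:43 is 4 hours 3 minutes.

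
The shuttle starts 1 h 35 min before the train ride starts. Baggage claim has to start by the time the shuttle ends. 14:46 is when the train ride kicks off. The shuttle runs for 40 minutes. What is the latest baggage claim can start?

The shuttle starts at 14:46 − 95 min = 13:11.
The shuttle ends at 13:11 + 40 min = 13:51.
Baggage claim is bounded by the shuttle, so the latest it can start is 13:51.

13:51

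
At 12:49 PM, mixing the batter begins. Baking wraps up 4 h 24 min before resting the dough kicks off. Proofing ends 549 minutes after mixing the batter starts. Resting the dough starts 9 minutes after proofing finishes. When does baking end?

Proofing ends at 12:49 PM + 549 min = 9:58 PM.
Resting the dough starts at 9:58 PM + 9 min = 10:07 PM.
Baking ends at 10:07 PM − 264 min = 5:43 PM.

5:43 PM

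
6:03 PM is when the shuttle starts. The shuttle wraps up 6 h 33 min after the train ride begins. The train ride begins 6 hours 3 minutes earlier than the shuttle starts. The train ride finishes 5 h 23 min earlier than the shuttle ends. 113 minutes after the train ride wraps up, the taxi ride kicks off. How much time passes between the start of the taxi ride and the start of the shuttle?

The train ride starts at 6:03 PM − 363 min = 12:00 PM.
The shuttle ends at 12:00 PM + 393 min = 6:33 PM.
The train ride ends at 6:33 PM − 323 min = 1:10 PM.
The taxi ride starts at 1:10 PM + 113 min = 3:03 PM.
From 3:03 PM to 6:03 PM is 180 minutes.

180 minutes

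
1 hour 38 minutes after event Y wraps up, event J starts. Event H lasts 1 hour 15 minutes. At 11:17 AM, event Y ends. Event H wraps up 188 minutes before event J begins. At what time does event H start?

Event J starts at 11:17 AM + 98 min = 12:55 PM.
Event H ends at 12:55 PM − 188 min = 9:47 AM.
Event H starts at 9:47 AM − 75 min = 8:32 AM.

8:32 AM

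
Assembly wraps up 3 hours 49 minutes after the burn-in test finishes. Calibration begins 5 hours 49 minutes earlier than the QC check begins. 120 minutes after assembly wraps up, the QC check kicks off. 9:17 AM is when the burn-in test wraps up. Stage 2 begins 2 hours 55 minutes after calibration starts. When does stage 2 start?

Assembly ends at 9:17 AM + 229 min = 1:06 PM.
The QC check starts at 1:06 PM + 120 min = 3:06 PM.
Calibration starts at 3:06 PM − 349 min = 9:17 AM.
Stage 2 starts at 9:17 AM + 175 min = 12:12 PM.

12:12 PM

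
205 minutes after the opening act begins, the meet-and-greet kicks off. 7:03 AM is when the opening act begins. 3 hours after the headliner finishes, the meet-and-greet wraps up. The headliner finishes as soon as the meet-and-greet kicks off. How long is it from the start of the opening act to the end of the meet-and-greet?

The meet-and-greet starts at 7:03 AM + 205 min = 10:28 AM.
So the headliner ends at 10:28 AM.
The meet-and-greet ends at 10:28 AM + 180 min = 1:28 PM.
From 7:03 AM to 1:28 PM is 6 hours 25 minutes.

6 hours 25 minutes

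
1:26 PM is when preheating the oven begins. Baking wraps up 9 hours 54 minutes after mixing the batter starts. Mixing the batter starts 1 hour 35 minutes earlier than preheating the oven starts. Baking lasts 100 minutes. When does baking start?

8:05 PM

Mixing the batter starts at 1:26 PM − 95 min = 11:51 AM.
Baking ends at 11:51 AM + 594 min = 9:45 PM.
Baking starts at 9:45 PM − 100 min = 8:05 PM.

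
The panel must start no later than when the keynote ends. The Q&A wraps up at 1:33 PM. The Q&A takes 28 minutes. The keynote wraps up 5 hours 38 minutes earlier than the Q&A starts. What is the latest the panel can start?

The Q&A starts at 1:33 PM − 28 min = 1:05 PM.
The keynote ends at 1:05 PM − 338 min = 7:27 AM.
The panel is bounded by the keynote, so the latest it can start is 7:27 AM.

7:27 AM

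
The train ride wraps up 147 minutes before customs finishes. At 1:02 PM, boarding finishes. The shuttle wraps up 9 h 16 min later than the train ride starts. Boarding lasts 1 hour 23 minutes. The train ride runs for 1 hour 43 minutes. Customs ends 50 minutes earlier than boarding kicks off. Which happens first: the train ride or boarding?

the train ride

Boarding starts at 1:02 PM − 83 min = 11:39 AM.
Customs ends at 11:39 AM − 50 min = 10:49 AM.
The train ride ends at 10:49 AM − 147 min = 8:22 AM.
The train ride starts at 8:22 AM − 103 min = 6:39 AM.
The train ride starts at 6:39 AM and boarding starts at 11:39 AM, so the train ride is first.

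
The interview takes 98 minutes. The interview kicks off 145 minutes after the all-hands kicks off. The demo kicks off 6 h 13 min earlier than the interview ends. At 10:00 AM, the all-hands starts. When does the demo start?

7:50 AM

The interview starts at 10:00 AM + 145 min = 12:25 PM.
The interview ends at 12:25 PM + 98 min = 2:03 PM.
The demo starts at 2:03 PM − 373 min = 7:50 AM.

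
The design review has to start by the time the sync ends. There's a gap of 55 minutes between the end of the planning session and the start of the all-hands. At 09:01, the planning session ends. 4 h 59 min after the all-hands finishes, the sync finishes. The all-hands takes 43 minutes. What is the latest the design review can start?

The all-hands starts at 09:01 + 55 min = 09:56.
The all-hands ends at 09:56 + 43 min = 10:39.
The sync ends at 10:39 + 299 min = 15:38.
The design review is bounded by the sync, so the latest it can start is 15:38.

15:38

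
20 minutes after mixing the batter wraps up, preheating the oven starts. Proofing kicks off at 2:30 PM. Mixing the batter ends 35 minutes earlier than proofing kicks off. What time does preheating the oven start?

Mixing the batter ends at 2:30 PM − 35 min = 1:55 PM.
Preheating the oven starts at 1:55 PM + 20 min = 2:15 PM.

2:15 PM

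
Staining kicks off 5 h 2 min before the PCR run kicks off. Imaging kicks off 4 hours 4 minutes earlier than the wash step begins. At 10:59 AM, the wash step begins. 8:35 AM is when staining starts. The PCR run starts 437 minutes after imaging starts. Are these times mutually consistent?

Imaging starts at 10:59 AM − 244 min = 6:55 AM.
The PCR run starts at 6:55 AM + 437 min = 2:12 PM.
Staining starts at 2:12 PM − 302 min = 9:10 AM.
But staining is also said to start at 8:35 AM — a 35-minute conflict.

No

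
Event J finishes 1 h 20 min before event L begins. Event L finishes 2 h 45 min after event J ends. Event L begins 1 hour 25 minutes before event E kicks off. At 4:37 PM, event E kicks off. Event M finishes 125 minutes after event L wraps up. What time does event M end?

6:42 PM

Event L starts at 4:37 PM − 85 min = 3:12 PM.
Event J ends at 3:12 PM − 80 min = 1:52 PM.
Event L ends at 1:52 PM + 165 min = 4:37 PM.
Event M ends at 4:37 PM + 125 min = 6:42 PM.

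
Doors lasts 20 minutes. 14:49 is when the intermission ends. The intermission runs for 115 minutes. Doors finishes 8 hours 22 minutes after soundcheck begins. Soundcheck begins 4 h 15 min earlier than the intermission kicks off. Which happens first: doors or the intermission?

The intermission starts at 14:49 − 115 min = 12:54.
Soundcheck starts at 12:54 − 255 min = 08:39.
Doors ends at 08:39 + 502 min = 17:01.
Doors starts at 17:01 − 20 min = 16:41.
Doors starts at 16:41 and the intermission starts at 12:54, so the intermission is first.

the intermission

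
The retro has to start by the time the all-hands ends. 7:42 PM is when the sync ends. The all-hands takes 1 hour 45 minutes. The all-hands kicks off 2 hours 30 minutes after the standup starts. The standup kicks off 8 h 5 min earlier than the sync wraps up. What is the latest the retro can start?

The standup starts at 7:42 PM − 485 min = 11:37 AM.
The all-hands starts at 11:37 AM + 150 min = 2:07 PM.
The all-hands ends at 2:07 PM + 105 min = 3:52 PM.
The retro is bounded by the all-hands, so the latest it can start is 3:52 PM.

3:52 PM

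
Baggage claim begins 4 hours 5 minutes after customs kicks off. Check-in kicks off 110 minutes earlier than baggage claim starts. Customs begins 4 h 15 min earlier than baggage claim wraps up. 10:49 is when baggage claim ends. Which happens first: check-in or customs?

customs

Customs starts at 10:49 − 255 min = 06:34.
Baggage claim starts at 06:34 + 245 min = 10:39.
Check-in starts at 10:39 − 110 min = 08:49.
Check-in starts at 08:49 and customs starts at 06:34, so customs is first.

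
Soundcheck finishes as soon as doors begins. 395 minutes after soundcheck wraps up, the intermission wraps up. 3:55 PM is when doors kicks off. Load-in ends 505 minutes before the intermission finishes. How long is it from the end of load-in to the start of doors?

Soundcheck ends at 3:55 PM.
The intermission ends at 3:55 PM + 395 min = 10:30 PM.
Load-in ends at 10:30 PM − 505 min = 2:05 PM.
From 2:05 PM to 3:55 PM is 1 h 50 min.

1 h 50 min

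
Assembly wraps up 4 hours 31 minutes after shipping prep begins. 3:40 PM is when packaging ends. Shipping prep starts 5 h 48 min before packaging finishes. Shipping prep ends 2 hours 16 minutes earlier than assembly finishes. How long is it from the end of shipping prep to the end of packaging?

Shipping prep starts at 3:40 PM − 348 min = 9:52 AM.
Assembly ends at 9:52 AM + 271 min = 2:23 PM.
Shipping prep ends at 2:23 PM − 136 min = 12:07 PM.
From 12:07 PM to 3:40 PM is 3 hours 33 minutes.

3 hours 33 minutes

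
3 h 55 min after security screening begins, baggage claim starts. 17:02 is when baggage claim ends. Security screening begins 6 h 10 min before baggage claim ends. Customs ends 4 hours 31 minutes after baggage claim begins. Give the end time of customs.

19:18

Security screening starts at 17:02 − 370 min = 10:52.
Baggage claim starts at 10:52 + 235 min = 14:47.
Customs ends at 14:47 + 271 min = 19:18.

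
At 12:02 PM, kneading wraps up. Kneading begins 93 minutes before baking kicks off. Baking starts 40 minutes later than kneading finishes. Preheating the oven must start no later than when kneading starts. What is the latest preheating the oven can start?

Baking starts at 12:02 PM + 40 min = 12:42 PM.
Kneading starts at 12:42 PM − 93 min = 11:09 AM.
Preheating the oven is bounded by kneading, so the latest it can start is 11:09 AM.

11:09 AM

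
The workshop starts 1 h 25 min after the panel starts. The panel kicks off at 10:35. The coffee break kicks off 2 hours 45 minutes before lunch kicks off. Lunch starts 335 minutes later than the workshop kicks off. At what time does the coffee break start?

The workshop starts at 10:35 + 85 min = 12:00.
Lunch starts at 12:00 + 335 min = 17:35.
The coffee break starts at 17:35 − 165 min = 14:50.

14:50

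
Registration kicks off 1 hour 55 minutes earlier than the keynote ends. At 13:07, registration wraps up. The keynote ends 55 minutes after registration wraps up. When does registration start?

12:07

The keynote ends at 13:07 + 55 min = 14:02.
Registration starts at 14:02 − 115 min = 12:07.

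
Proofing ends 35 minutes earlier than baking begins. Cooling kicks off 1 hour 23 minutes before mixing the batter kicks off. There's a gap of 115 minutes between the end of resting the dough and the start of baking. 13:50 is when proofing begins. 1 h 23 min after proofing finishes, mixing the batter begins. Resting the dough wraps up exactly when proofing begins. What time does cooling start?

Resting the dough ends at 13:50.
Baking starts at 13:50 + 115 min = 15:45.
Proofing ends at 15:45 − 35 min = 15:10.
Mixing the batter starts at 15:10 + 83 min = 16:33.
Cooling starts at 16:33 − 83 min = 15:10.

15:10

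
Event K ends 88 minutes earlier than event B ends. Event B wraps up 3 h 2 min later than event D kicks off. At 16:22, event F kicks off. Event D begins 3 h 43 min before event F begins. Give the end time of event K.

14:13

Event D starts at 16:22 − 223 min = 12:39.
Event B ends at 12:39 + 182 min = 15:41.
Event K ends at 15:41 − 88 min = 14:13.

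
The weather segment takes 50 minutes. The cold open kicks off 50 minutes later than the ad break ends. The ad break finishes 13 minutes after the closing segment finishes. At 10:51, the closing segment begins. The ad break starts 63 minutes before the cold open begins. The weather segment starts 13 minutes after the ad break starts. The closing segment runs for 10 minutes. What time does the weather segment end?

12:04

The closing segment ends at 10:51 + 10 min = 11:01.
The ad break ends at 11:01 + 13 min = 11:14.
The cold open starts at 11:14 + 50 min = 12:04.
The ad break starts at 12:04 − 63 min = 11:01.
The weather segment starts at 11:01 + 13 min = 11:14.
The weather segment ends at 11:14 + 50 min = 12:04.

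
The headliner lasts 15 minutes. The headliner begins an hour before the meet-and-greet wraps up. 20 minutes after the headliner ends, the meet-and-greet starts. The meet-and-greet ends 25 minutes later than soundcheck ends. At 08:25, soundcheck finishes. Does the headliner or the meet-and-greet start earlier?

The meet-and-greet ends at 08:25 + 25 min = 08:50.
The headliner starts at 08:50 − 60 min = 07:50.
The headliner ends at 07:50 + 15 min = 08:05.
The meet-and-greet starts at 08:05 + 20 min = 08:25.
The headliner starts at 07:50 and the meet-and-greet starts at 08:25, so the headliner is first.

the headliner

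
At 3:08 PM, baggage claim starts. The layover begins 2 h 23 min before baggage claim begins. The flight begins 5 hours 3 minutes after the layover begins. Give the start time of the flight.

5:48 PM

The layover starts at 3:08 PM − 143 min = 12:45 PM.
The flight starts at 12:45 PM + 303 min = 5:48 PM.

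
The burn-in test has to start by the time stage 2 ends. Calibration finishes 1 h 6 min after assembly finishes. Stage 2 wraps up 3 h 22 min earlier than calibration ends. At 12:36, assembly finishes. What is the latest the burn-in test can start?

Calibration ends at 12:36 + 66 min = 13:42.
Stage 2 ends at 13:42 − 202 min = 10:20.
The burn-in test is bounded by stage 2, so the latest it can start is 10:20.

10:20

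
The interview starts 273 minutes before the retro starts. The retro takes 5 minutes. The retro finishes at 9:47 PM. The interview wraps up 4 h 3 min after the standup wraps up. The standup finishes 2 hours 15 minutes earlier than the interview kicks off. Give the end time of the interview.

6:57 PM

The retro starts at 9:47 PM − 5 min = 9:42 PM.
The interview starts at 9:42 PM − 273 min = 5:09 PM.
The standup ends at 5:09 PM − 135 min = 2:54 PM.
The interview ends at 2:54 PM + 243 min = 6:57 PM.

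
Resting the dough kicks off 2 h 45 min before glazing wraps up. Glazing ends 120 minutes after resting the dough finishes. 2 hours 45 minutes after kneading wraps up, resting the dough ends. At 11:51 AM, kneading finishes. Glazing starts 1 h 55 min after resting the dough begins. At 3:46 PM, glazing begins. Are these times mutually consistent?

Yes

Resting the dough ends at 11:51 AM + 165 min = 2:36 PM.
Glazing ends at 2:36 PM + 120 min = 4:36 PM.
Resting the dough starts at 4:36 PM − 165 min = 1:51 PM.
Glazing starts at 1:51 PM + 115 min = 3:46 PM.
That matches the stated 3:46 PM, so the schedule is consistent.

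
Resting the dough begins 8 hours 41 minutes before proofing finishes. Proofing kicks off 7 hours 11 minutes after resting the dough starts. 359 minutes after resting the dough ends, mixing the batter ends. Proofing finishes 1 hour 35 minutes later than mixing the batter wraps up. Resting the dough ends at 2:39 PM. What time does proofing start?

Mixing the batter ends at 2:39 PM + 359 min = 8:38 PM.
Proofing ends at 8:38 PM + 95 min = 10:13 PM.
Resting the dough starts at 10:13 PM − 521 min = 1:32 PM.
Proofing starts at 1:32 PM + 431 min = 8:43 PM.

8:43 PM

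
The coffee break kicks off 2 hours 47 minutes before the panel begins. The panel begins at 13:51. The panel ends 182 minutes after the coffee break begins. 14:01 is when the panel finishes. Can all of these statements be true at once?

No

The coffee break starts at 13:51 − 167 min = 11:04.
The panel ends at 11:04 + 182 min = 14:06.
But the panel is also said to end at 14:01 — a 5-minute conflict.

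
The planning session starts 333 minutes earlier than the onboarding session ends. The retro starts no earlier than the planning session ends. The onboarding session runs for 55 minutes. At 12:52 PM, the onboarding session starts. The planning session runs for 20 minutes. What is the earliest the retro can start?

The onboarding session ends at 12:52 PM + 55 min = 1:47 PM.
The planning session starts at 1:47 PM − 333 min = 8:14 AM.
The planning session ends at 8:14 AM + 20 min = 8:34 AM.
The retro is bounded by the planning session, so the earliest it can start is 8:34 AM.

8:34 AM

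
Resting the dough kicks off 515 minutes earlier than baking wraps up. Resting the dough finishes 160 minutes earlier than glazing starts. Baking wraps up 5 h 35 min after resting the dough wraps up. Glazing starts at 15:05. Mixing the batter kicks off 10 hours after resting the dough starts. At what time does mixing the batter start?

19:25

Resting the dough ends at 15:05 − 160 min = 12:25.
Baking ends at 12:25 + 335 min = 18:00.
Resting the dough starts at 18:00 − 515 min = 09:25.
Mixing the batter starts at 09:25 + 600 min = 19:25.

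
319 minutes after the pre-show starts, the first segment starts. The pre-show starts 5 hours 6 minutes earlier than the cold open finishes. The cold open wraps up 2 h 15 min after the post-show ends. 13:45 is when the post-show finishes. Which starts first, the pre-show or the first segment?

The cold open ends at 13:45 + 135 min = 16:00.
The pre-show starts at 16:00 − 306 min = 10:54.
The first segment starts at 10:54 + 319 min = 16:13.
The pre-show starts at 10:54 and the first segment starts at 16:13, so the pre-show is first.

the pre-show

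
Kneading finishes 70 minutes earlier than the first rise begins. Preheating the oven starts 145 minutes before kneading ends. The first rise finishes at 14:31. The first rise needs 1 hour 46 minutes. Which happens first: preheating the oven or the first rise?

The first rise starts at 14:31 − 106 min = 12:45.
Kneading ends at 12:45 − 70 min = 11:35.
Preheating the oven starts at 11:35 − 145 min = 09:10.
Preheating the oven starts at 09:10 and the first rise starts at 12:45, so preheating the oven is first.

preheating the oven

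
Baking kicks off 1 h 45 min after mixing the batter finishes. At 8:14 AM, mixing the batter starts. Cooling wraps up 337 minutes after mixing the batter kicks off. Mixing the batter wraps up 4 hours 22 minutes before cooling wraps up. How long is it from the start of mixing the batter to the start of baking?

Cooling ends at 8:14 AM + 337 min = 1:51 PM.
Mixing the batter ends at 1:51 PM − 262 min = 9:29 AM.
Baking starts at 9:29 AM + 105 min = 11:14 AM.
From 8:14 AM to 11:14 AM is 180 minutes.

180 minutes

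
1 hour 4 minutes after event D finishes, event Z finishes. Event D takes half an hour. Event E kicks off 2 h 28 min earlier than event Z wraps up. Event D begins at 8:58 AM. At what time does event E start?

Event D ends at 8:58 AM + 30 min = 9:28 AM.
Event Z ends at 9:28 AM + 64 min = 10:32 AM.
Event E starts at 10:32 AM − 148 min = 8:04 AM.

8:04 AM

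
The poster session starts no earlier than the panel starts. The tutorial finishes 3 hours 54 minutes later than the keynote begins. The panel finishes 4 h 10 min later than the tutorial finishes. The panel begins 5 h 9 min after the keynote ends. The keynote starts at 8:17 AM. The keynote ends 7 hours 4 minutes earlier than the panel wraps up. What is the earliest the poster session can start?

The tutorial ends at 8:17 AM + 234 min = 12:11 PM.
The panel ends at 12:11 PM + 250 min = 4:21 PM.
The keynote ends at 4:21 PM − 424 min = 9:17 AM.
The panel starts at 9:17 AM + 309 min = 2:26 PM.
The poster session is bounded by the panel, so the earliest it can start is 2:26 PM.

2:26 PM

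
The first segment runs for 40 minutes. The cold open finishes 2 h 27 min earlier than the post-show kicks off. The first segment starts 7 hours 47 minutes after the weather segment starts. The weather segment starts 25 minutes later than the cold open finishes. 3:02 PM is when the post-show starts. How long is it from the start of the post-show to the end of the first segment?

385 minutes

The cold open ends at 3:02 PM − 147 min = 12:35 PM.
The weather segment starts at 12:35 PM + 25 min = 1:00 PM.
The first segment starts at 1:00 PM + 467 min = 8:47 PM.
The first segment ends at 8:47 PM + 40 min = 9:27 PM.
From 3:02 PM to 9:27 PM is 385 minutes.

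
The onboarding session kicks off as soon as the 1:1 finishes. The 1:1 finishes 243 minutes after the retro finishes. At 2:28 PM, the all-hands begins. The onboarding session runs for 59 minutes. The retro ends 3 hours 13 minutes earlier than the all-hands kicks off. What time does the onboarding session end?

4:17 PM

The retro ends at 2:28 PM − 193 min = 11:15 AM.
The 1:1 ends at 11:15 AM + 243 min = 3:18 PM.
So the onboarding session starts at 3:18 PM.
The onboarding session ends at 3:18 PM + 59 min = 4:17 PM.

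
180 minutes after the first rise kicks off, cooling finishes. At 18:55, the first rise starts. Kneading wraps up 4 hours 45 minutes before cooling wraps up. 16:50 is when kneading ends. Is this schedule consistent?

No

Cooling ends at 18:55 + 180 min = 21:55.
Kneading ends at 21:55 − 285 min = 17:10.
But kneading is also said to end at 16:50 — a 20-minute conflict.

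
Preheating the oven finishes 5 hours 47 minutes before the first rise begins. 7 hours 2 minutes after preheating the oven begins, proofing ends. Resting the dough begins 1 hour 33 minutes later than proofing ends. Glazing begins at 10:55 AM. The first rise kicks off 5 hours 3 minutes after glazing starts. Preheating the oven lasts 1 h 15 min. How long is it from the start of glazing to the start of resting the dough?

The first rise starts at 10:55 AM + 303 min = 3:58 PM.
Preheating the oven ends at 3:58 PM − 347 min = 10:11 AM.
Preheating the oven starts at 10:11 AM − 75 min = 8:56 AM.
Proofing ends at 8:56 AM + 422 min = 3:58 PM.
Resting the dough starts at 3:58 PM + 93 min = 5:31 PM.
From 10:55 AM to 5:31 PM is 6 h 36 min.

6 h 36 min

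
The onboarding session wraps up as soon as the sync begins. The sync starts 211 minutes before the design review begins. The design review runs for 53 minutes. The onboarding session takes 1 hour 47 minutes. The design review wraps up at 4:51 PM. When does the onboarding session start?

10:40 AM

The design review starts at 4:51 PM − 53 min = 3:58 PM.
The sync starts at 3:58 PM − 211 min = 12:27 PM.
So the onboarding session ends at 12:27 PM.
The onboarding session starts at 12:27 PM − 107 min = 10:40 AM.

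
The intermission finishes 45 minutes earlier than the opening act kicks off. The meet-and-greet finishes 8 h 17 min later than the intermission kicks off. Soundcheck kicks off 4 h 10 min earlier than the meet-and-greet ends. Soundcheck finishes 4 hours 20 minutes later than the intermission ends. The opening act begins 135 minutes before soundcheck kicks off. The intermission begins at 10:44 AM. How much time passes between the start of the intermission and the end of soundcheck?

5 h 27 min

The meet-and-greet ends at 10:44 AM + 497 min = 7:01 PM.
Soundcheck starts at 7:01 PM − 250 min = 2:51 PM.
The opening act starts at 2:51 PM − 135 min = 12:36 PM.
The intermission ends at 12:36 PM − 45 min = 11:51 AM.
Soundcheck ends at 11:51 AM + 260 min = 4:11 PM.
From 10:44 AM to 4:11 PM is 5 h 27 min.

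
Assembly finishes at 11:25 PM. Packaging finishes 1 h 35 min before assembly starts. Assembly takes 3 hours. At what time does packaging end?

Assembly starts at 11:25 PM − 180 min = 8:25 PM.
Packaging ends at 8:25 PM − 95 min = 6:50 PM.

6:50 PM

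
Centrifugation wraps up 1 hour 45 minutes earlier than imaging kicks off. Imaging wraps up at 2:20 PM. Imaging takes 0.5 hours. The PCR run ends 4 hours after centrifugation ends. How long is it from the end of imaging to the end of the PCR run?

105 minutes

Imaging starts at 2:20 PM − 30 min = 1:50 PM.
Centrifugation ends at 1:50 PM − 105 min = 12:05 PM.
The PCR run ends at 12:05 PM + 240 min = 4:05 PM.
From 2:20 PM to 4:05 PM is 105 minutes.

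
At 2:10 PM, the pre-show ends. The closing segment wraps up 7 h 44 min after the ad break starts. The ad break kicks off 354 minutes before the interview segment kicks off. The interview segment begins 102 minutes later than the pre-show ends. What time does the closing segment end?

5:42 PM

The interview segment starts at 2:10 PM + 102 min = 3:52 PM.
The ad break starts at 3:52 PM − 354 min = 9:58 AM.
The closing segment ends at 9:58 AM + 464 min = 5:42 PM.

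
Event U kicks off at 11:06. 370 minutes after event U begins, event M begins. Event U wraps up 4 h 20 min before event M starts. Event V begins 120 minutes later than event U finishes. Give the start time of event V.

Event M starts at 11:06 + 370 min = 17:16.
Event U ends at 17:16 − 260 min = 12:56.
Event V starts at 12:56 + 120 min = 14:56.

14:56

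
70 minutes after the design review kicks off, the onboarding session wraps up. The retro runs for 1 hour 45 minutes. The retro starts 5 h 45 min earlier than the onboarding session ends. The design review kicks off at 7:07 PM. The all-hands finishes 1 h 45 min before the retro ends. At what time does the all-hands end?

The onboarding session ends at 7:07 PM + 70 min = 8:17 PM.
The retro starts at 8:17 PM − 345 min = 2:32 PM.
The retro ends at 2:32 PM + 105 min = 4:17 PM.
The all-hands ends at 4:17 PM − 105 min = 2:32 PM.

2:32 PM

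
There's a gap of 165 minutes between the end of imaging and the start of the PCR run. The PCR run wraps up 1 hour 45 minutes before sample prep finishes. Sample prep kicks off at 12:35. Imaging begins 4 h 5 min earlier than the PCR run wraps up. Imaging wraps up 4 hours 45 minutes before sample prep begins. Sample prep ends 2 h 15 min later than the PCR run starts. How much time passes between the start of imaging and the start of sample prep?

5 hours 35 minutes

Imaging ends at 12:35 − 285 min = 07:50.
The PCR run starts at 07:50 + 165 min = 10:35.
Sample prep ends at 10:35 + 135 min = 12:50.
The PCR run ends at 12:50 − 105 min = 11:05.
Imaging starts at 11:05 − 245 min = 07:00.
From 07:00 to 12:35 is 5 hours 35 minutes.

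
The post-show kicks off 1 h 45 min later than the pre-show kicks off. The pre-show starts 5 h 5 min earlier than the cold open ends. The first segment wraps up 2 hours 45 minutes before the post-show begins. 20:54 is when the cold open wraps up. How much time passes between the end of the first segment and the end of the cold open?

6 hours 5 minutes

The pre-show starts at 20:54 − 305 min = 15:49.
The post-show starts at 15:49 + 105 min = 17:34.
The first segment ends at 17:34 − 165 min = 14:49.
From 14:49 to 20:54 is 6 hours 5 minutes.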